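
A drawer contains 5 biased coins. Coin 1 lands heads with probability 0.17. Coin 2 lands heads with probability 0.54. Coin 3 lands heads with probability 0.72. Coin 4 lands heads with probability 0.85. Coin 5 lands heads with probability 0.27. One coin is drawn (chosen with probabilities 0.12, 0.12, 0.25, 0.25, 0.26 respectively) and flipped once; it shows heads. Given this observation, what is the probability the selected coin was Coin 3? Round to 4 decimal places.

Tabulate prior·likelihood by source: [1] prior 0.12, lik 0.17, product 0.02040; [2] prior 0.12, lik 0.54, product 0.06480; [3] prior 0.25, lik 0.72, product 0.1800; [4] prior 0.25, lik 0.85, product 0.2125; [5] prior 0.26, lik 0.27, product 0.07020.
Normalizing constant = 0.54790; the posterior for Coin 3 is its product over the sum, 0.1800/0.54790 = 0.3285.

Posterior probability ≈ 0.3285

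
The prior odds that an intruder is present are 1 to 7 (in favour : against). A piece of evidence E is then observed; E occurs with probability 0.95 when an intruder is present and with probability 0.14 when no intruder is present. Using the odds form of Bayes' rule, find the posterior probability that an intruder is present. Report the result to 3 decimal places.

Posterior probability ≈ 0.492

Prior odds = 1/7 = 0.14286.
Likelihood ratio for E = 0.95/0.14 = 6.7857.
Posterior odds = prior odds × LR = 0.96939.
Posterior probability = odds/(1+odds) = 0.96939/1.9694 = 0.492.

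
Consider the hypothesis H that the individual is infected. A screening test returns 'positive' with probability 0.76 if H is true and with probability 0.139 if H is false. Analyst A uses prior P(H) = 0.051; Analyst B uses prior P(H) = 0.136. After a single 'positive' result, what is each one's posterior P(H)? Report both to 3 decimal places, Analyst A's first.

Analyst A: 0.227; Analyst B: 0.463

The likelihood ratio for a 'positive' result is 0.76/0.139 = 5.4676.
Analyst A: prior odds 0.051/0.949 = 0.053741; posterior odds 0.29383; posterior probability 0.227.
Analyst B: prior odds 0.136/0.864 = 0.15741; posterior odds 0.86064; posterior probability 0.463.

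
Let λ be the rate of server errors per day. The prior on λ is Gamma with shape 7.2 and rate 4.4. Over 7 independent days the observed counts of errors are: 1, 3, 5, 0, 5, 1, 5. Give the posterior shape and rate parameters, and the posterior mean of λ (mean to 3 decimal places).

Total count ∑xᵢ = 20 over n = 7 days.
Gamma is conjugate to the Poisson likelihood: posterior is Gamma(shape = 7.2+20 = 27.2, rate = 4.4+7 = 11.4).
E[λ | data] = 27.2/11.4 = 2.386.

Posterior: Gamma(shape=27.2, rate=11.4); mean ≈ 2.386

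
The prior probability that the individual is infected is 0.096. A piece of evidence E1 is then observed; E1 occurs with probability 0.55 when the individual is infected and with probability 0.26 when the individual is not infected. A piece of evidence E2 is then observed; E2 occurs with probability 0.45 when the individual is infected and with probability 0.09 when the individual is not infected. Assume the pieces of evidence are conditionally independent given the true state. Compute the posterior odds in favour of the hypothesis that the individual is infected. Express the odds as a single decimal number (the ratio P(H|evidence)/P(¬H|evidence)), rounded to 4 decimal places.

Posterior odds ≈ 1.1232

Prior odds = 0.096/(1−0.096) = 0.10619. In log-odds, ln(0.10619) = -2.2425.
Add log likelihood ratios: ln(2.1154) + ln(5.0000) = 2.3587.
Posterior log-odds = 0.11619, so posterior odds = exp(0.11619) = 1.1232.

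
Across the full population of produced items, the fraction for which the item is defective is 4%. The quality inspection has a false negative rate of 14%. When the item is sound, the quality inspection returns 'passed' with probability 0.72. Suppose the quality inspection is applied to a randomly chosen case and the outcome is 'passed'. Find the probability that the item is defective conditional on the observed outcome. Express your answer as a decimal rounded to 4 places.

Let H be the event that the item is defective. P(H) = 0.04, so P(¬H) = 0.96. With E the 'passed' result, P(E|H) = 0.14 and P(E|¬H) = 0.72.
P(E) = 0.14·0.04 + 0.72·0.96 = 0.0056000 + 0.69120 = 0.69680.
By Bayes' theorem, P(H|E) = 0.0056000 / 0.69680 = 0.0080.

P(H | E) ≈ 0.0080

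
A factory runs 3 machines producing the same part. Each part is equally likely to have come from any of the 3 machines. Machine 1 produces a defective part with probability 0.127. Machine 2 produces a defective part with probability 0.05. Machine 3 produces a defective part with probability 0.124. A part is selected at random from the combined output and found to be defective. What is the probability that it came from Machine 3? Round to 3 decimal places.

Posterior probability ≈ 0.412

Tabulate prior·likelihood by source: [1] prior 0.333333, lik 0.127, product 0.04233; [2] prior 0.333333, lik 0.05, product 0.01667; [3] prior 0.333333, lik 0.124, product 0.04133.
Normalizing constant = 0.10033; the posterior for Machine 3 is its product over the sum, 0.04133/0.10033 = 0.412.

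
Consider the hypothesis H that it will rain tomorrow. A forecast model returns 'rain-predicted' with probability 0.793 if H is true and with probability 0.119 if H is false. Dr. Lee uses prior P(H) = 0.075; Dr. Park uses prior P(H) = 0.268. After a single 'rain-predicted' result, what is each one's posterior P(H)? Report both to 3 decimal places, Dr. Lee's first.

P('+'|H) = 0.793, P('+'|¬H) = 0.119.
Dr. Lee: numerator 0.793·0.075 = 0.059475; evidence = 0.059475+0.119·0.925 = 0.16955; posterior = 0.351.
Dr. Park: numerator 0.793·0.268 = 0.21252; evidence = 0.21252+0.119·0.732 = 0.29963; posterior = 0.709.

Dr. Lee: 0.351; Dr. Park: 0.709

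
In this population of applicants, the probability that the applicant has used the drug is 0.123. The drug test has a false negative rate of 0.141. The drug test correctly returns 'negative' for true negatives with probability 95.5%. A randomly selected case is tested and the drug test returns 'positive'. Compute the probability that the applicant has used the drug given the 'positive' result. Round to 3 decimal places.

Let H be the event that the applicant has used the drug. P(H) = 0.123, so P(¬H) = 0.877. With E the 'positive' result, P(E|H) = 0.859 and P(E|¬H) = 0.045.
P(E) = 0.859·0.123 + 0.045·0.877 = 0.10566 + 0.039465 = 0.14512.
By Bayes' theorem, P(H|E) = 0.10566 / 0.14512 = 0.728.

P(H | E) ≈ 0.728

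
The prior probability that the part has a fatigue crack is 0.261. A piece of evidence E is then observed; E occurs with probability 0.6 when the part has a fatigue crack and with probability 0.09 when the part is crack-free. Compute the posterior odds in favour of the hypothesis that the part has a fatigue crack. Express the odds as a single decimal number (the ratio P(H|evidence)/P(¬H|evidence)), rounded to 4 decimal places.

Posterior odds ≈ 2.3545

Prior odds = 0.261/(1−0.261) = 0.35318.
Likelihood ratio for E = 0.6/0.09 = 6.6667.
Posterior odds = prior odds × LR = 2.3545.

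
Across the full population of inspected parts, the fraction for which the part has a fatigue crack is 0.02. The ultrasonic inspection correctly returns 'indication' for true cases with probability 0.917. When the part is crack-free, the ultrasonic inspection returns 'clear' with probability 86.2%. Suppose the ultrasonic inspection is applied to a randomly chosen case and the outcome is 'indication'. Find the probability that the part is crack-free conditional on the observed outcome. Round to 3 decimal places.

P(¬H | E) ≈ 0.881

Let H be the event that the part has a fatigue crack. P(H) = 0.02, so P(¬H) = 0.98. With E the 'indication' result, P(E|H) = 0.917 and P(E|¬H) = 0.138.
P(E) = 0.917·0.02 + 0.138·0.98 = 0.018340 + 0.13524 = 0.15358.
By Bayes' theorem, P(H|E) = 0.018340 / 0.15358 = 0.119. Hence P(¬H|E) = 1 − 0.119 = 0.881.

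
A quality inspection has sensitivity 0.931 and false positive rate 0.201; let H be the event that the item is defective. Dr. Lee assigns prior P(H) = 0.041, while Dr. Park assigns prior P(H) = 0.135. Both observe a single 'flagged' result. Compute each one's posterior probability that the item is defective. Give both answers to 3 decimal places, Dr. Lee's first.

Dr. Lee: 0.165; Dr. Park: 0.420

P('+'|H) = 0.931, P('+'|¬H) = 0.201.
Dr. Lee: numerator 0.931·0.041 = 0.038171; evidence = 0.038171+0.201·0.959 = 0.23093; posterior = 0.165.
Dr. Park: numerator 0.931·0.135 = 0.12569; evidence = 0.12569+0.201·0.865 = 0.29955; posterior = 0.420.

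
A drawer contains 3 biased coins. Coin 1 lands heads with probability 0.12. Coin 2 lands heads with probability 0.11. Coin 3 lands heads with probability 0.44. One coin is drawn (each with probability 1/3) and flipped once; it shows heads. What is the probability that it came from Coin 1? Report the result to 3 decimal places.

Tabulate prior·likelihood by source: [1] prior 0.333333, lik 0.12, product 0.04000; [2] prior 0.333333, lik 0.11, product 0.03667; [3] prior 0.333333, lik 0.44, product 0.1467.
Normalizing constant = 0.22333; the posterior for Coin 1 is its product over the sum, 0.04000/0.22333 = 0.179.

Posterior probability ≈ 0.179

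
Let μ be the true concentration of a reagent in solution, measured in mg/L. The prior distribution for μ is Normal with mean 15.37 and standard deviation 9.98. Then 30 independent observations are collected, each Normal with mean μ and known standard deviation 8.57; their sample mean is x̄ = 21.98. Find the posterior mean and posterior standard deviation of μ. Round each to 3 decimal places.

With known σ, the Normal prior is conjugate. Weight on the data is w = (n/σ²)/(n/σ² + 1/τ₀²) = 0.408469/(0.408469+0.0100401) = 0.97601.
Posterior mean = w·x̄ + (1−w)·μ₀ = 0.97601·21.98 + 0.023990·15.37 = 21.821. Posterior variance = 1/(0.408469+0.0100401) = 2.38943, so SD = 1.546.

Posterior mean ≈ 21.821; posterior SD ≈ 1.546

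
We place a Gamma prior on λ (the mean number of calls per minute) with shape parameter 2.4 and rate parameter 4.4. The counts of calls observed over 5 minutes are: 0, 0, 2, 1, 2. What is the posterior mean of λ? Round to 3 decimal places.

Posterior mean ≈ 0.787

Total count ∑xᵢ = 5 over n = 5 minutes.
Gamma is conjugate to the Poisson likelihood: posterior is Gamma(shape = 2.4+5 = 7.4, rate = 4.4+5 = 9.4).
E[λ | data] = 7.4/9.4 = 0.787.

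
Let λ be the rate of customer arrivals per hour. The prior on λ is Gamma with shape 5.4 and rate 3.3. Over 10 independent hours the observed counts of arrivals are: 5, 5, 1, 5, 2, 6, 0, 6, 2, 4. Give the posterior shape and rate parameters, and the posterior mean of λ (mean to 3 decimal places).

The Poisson likelihood adds the total count to the shape and the number of exposure periods to the rate. Here ∑xᵢ = 36 and n = 10, so shape 5.4→41.4 and rate 3.3→13.3.
Posterior mean = shape/rate = 41.4/13.3 = 3.113.

Posterior: Gamma(shape=41.4, rate=13.3); mean ≈ 3.113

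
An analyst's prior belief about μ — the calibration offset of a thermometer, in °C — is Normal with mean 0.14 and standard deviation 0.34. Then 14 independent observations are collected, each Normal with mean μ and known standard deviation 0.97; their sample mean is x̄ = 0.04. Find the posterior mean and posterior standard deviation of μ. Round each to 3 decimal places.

Prior precision 1/τ₀² = 1/0.34² = 8.65052; data precision n/σ² = 14/0.97² = 14.8794.
Posterior precision = 8.65052 + 14.8794 = 23.5299, giving posterior SD = 1/√23.5299 = 0.206.
Posterior mean = (8.65052·0.14 + 14.8794·0.04) / 23.5299 = 0.077.

Posterior mean ≈ 0.077; posterior SD ≈ 0.206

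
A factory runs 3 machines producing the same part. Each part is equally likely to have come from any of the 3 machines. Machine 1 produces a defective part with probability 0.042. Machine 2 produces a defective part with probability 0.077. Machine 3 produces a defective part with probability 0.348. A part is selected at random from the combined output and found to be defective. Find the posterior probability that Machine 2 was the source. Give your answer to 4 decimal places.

Posterior probability ≈ 0.1649

P(defective|M1) = 0.042; P(defective|M2) = 0.077; P(defective|M3) = 0.348.
Prior × likelihood for each source: 0.333333·0.042=0.01400, 0.333333·0.077=0.02567, 0.333333·0.348=0.1160. Summing gives P(defective) = 0.15567.
P(Machine 2 | defective) = 0.02567 / 0.15567 = 0.1649.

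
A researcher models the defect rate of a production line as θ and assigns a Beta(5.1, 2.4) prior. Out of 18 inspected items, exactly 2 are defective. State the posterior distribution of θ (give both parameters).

Observing 2 successes and 16 failures updates Beta(5.1, 2.4) by adding the success and failure counts to the two shape parameters: α = 5.1+2 = 7.1, β = 2.4+16 = 18.4.

Posterior: Beta(7.1, 18.4)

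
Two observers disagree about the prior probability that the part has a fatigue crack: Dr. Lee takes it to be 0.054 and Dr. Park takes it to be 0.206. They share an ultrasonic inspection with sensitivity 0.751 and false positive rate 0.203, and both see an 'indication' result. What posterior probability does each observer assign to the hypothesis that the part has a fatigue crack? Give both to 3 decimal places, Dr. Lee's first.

Dr. Lee: 0.174; Dr. Park: 0.490

P('+'|H) = 0.751, P('+'|¬H) = 0.203.
Dr. Lee: numerator 0.751·0.054 = 0.040554; evidence = 0.040554+0.203·0.946 = 0.23259; posterior = 0.174.
Dr. Park: numerator 0.751·0.206 = 0.15471; evidence = 0.15471+0.203·0.794 = 0.31589; posterior = 0.490.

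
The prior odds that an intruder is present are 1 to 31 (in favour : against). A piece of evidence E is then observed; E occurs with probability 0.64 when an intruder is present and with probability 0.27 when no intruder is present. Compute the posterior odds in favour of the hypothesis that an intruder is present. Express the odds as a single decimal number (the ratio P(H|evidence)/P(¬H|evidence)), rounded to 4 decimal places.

Prior odds = 1/31 = 0.032258. In log-odds, ln(0.032258) = -3.4340.
Add log likelihood ratio: ln(2.3704) = 0.86305.
Posterior log-odds = -2.5709, so posterior odds = exp(-2.5709) = 0.076464.

Posterior odds ≈ 0.0765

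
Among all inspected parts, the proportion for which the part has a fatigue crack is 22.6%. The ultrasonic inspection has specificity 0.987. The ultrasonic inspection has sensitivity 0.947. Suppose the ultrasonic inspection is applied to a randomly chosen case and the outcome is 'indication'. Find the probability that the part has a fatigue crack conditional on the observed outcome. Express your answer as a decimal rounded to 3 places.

Write H for 'the part has a fatigue crack'. Prior odds H:¬H = 0.226/0.774 = 0.29199. For the 'indication' outcome, the likelihood ratio is 0.947/0.013 = 72.846.
Posterior odds = 0.29199 × 72.846 = 21.270, so P(H|E) = 21.270/(1+21.270) = 0.955.

P(H | E) ≈ 0.955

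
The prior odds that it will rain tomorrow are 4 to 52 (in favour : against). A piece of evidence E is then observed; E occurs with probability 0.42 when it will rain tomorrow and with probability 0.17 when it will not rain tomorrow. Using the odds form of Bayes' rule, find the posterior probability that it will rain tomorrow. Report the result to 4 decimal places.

Posterior probability ≈ 0.1597

Prior odds = 4/52 = 0.076923. In log-odds, ln(0.076923) = -2.5649.
Add log likelihood ratio: ln(2.4706) = 0.90446.
Posterior log-odds = -1.6605, so posterior odds = exp(-1.6605) = 0.19005. Converting, P(H|E) = 0.19005/1.1900 = 0.1597.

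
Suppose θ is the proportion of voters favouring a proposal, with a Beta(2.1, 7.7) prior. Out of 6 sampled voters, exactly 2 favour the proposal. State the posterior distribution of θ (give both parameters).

The binomial likelihood is conjugate to the Beta prior: with 2 successes and 4 failures, the posterior is Beta(2.1+2, 7.7+4) = Beta(4.1, 11.7).

Posterior: Beta(4.1, 11.7)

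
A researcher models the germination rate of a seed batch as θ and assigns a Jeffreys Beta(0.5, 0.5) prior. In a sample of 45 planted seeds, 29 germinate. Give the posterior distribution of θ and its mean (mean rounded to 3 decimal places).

The binomial likelihood is conjugate to the Beta prior: with 29 successes and 16 failures, the posterior is Beta(0.5+29, 0.5+16) = Beta(29.5, 16.5).
E[θ | data] = 29.5/(29.5+16.5) = 0.641.

Posterior: Beta(29.5, 16.5); mean ≈ 0.641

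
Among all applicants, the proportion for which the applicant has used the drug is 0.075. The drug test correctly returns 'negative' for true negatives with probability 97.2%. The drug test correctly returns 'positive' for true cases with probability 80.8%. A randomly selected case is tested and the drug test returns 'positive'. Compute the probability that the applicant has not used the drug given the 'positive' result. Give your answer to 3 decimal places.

P(¬H | E) ≈ 0.299

Write H for 'the applicant has used the drug'. Prior odds H:¬H = 0.075/0.925 = 0.081081. For the 'positive' outcome, the likelihood ratio is 0.808/0.028 = 28.857.
Posterior odds = 0.081081 × 28.857 = 2.3398, so P(H|E) = 2.3398/(1+2.3398) = 0.701. Then P(¬H|E) = 1 − 0.701 = 0.299.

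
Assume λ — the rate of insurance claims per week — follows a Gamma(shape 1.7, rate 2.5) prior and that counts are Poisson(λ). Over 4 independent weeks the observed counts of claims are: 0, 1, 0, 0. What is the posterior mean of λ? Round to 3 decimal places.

Posterior mean ≈ 0.415

The Poisson likelihood adds the total count to the shape and the number of exposure periods to the rate. Here ∑xᵢ = 1 and n = 4, so shape 1.7→2.7 and rate 2.5→6.5.
E[λ | data] = 2.7/6.5 = 0.415.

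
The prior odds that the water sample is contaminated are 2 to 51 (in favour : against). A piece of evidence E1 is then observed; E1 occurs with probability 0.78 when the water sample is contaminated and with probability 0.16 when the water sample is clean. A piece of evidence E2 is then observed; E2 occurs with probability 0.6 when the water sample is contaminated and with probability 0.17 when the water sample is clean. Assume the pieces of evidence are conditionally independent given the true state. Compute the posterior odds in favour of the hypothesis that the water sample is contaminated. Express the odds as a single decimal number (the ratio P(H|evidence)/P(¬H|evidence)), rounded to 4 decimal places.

Prior odds = 2/51 = 0.039216.
Likelihood ratio for E1 = 0.78/0.16 = 4.8750.
Likelihood ratio for E2 = 0.6/0.17 = 3.5294.
Posterior odds = prior odds × LR₁ × LR₂ = 0.67474.

Posterior odds ≈ 0.6747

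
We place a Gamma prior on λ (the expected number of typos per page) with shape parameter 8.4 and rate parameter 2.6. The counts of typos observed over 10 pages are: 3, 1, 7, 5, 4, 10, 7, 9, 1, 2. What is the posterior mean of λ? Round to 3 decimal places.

The Poisson likelihood adds the total count to the shape and the number of exposure periods to the rate. Here ∑xᵢ = 49 and n = 10, so shape 8.4→57.4 and rate 2.6→12.6.
Posterior mean = shape/rate = 57.4/12.6 = 4.556.

Posterior mean ≈ 4.556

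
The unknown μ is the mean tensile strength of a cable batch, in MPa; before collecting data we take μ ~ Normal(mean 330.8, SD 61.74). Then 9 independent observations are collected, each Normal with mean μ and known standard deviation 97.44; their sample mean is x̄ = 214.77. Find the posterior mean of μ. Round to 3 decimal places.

With known σ, the Normal prior is conjugate. Weight on the data is w = (n/σ²)/(n/σ² + 1/τ₀²) = 0.00094791/(0.00094791+0.00026234) = 0.78323.
Posterior mean = w·x̄ + (1−w)·μ₀ = 0.78323·214.77 + 0.21677·330.8 = 239.921.

Posterior mean ≈ 239.921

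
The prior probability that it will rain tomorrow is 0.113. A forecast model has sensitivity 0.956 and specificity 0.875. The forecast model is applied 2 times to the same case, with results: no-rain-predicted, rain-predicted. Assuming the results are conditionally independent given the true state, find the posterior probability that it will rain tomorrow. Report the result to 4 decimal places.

Posterior P(H) ≈ 0.0467

Let H be the event that it will rain tomorrow; start with P(H) = 0.113. P('rain-predicted'|H) = 0.956, P('rain-predicted'|¬H) = 0.125.
Update on result 1 ('no-rain-predicted'): P(H) ← 0.044·0.1130 / (0.044·0.1130 + 0.875·0.8870) = 0.0049720/0.78110 = 0.0064.
Update on result 2 ('rain-predicted'): P(H) ← 0.956·0.0064 / (0.956·0.0064 + 0.125·0.9936) = 0.0060853/0.13029 = 0.0467.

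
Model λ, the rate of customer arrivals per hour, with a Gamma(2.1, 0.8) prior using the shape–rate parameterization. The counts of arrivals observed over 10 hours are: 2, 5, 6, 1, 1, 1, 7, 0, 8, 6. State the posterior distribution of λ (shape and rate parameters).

Posterior: Gamma(shape=39.1, rate=10.8)

Total count ∑xᵢ = 37 over n = 10 hours.
Gamma is conjugate to the Poisson likelihood: posterior is Gamma(shape = 2.1+37 = 39.1, rate = 0.8+10 = 10.8).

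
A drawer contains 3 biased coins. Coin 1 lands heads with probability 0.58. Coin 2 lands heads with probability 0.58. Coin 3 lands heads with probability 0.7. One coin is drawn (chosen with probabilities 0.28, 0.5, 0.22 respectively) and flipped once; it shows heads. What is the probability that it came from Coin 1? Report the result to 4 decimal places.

Posterior probability ≈ 0.2678

Tabulate prior·likelihood by source: [1] prior 0.28, lik 0.58, product 0.1624; [2] prior 0.5, lik 0.58, product 0.2900; [3] prior 0.22, lik 0.7, product 0.1540.
Normalizing constant = 0.60640; the posterior for Coin 1 is its product over the sum, 0.1624/0.60640 = 0.2678.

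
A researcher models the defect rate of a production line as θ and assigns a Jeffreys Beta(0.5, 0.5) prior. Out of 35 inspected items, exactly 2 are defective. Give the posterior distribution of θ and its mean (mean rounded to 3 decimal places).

Observing 2 successes and 33 failures updates Beta(0.5, 0.5) by adding the success and failure counts to the two shape parameters: α = 0.5+2 = 2.5, β = 0.5+33 = 33.5.
E[θ | data] = 2.5/(2.5+33.5) = 0.069.

Posterior: Beta(2.5, 33.5); mean ≈ 0.069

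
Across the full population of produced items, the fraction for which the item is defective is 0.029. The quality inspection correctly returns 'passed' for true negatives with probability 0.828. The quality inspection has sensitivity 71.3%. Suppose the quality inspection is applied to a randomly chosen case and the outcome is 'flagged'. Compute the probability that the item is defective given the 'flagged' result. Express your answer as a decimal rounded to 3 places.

P(H | E) ≈ 0.110

Let H be the event that the item is defective. P(H) = 0.029, so P(¬H) = 0.971. With E the 'flagged' result, P(E|H) = 0.713 and P(E|¬H) = 0.172.
P(E) = 0.713·0.029 + 0.172·0.971 = 0.020677 + 0.16701 = 0.18769.
By Bayes' theorem, P(H|E) = 0.020677 / 0.18769 = 0.110.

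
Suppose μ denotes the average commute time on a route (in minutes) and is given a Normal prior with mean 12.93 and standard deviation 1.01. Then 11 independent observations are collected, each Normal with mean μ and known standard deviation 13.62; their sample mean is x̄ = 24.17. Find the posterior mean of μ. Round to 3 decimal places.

Posterior mean ≈ 13.571

With known σ, the Normal prior is conjugate. Weight on the data is w = (n/σ²)/(n/σ² + 1/τ₀²) = 0.0592978/(0.0592978+0.980296) = 0.057039.
Posterior mean = w·x̄ + (1−w)·μ₀ = 0.057039·24.17 + 0.94296·12.93 = 13.571.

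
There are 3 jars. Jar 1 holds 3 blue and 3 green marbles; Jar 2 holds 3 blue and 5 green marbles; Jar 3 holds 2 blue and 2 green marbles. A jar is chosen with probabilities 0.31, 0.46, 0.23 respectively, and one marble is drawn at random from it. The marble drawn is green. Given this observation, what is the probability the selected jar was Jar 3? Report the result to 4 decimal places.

Posterior probability ≈ 0.2063

Tabulate prior·likelihood by source: [1] prior 0.31, lik 0.5, product 0.1550; [2] prior 0.46, lik 0.625, product 0.2875; [3] prior 0.23, lik 0.5, product 0.1150.
Normalizing constant = 0.55750; the posterior for Jar 3 is its product over the sum, 0.1150/0.55750 = 0.2063.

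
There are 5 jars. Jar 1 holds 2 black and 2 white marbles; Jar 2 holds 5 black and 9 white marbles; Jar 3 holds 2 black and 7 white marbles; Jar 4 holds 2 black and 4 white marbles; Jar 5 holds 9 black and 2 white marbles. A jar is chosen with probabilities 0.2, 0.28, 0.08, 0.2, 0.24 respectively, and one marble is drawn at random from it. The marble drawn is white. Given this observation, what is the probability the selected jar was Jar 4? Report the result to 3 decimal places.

Posterior probability ≈ 0.257

P(white|Jar 1) = 0.5; P(white|Jar 2) = 0.6429; P(white|Jar 3) = 0.7778; P(white|Jar 4) = 0.6667; P(white|Jar 5) = 0.1818.
Prior × likelihood for each source: 0.2·0.5=0.1000, 0.28·0.6429=0.1800, 0.08·0.7778=0.06222, 0.2·0.6667=0.1333, 0.24·0.1818=0.04364. Summing gives P(white) = 0.51919.
P(Jar 4 | white) = 0.1333 / 0.51919 = 0.257.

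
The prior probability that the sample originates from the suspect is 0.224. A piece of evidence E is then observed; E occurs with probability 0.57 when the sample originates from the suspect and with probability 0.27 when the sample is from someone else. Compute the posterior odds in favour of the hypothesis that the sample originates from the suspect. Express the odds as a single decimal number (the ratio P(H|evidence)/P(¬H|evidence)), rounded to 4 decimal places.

Prior odds = 0.224/(1−0.224) = 0.28866. In log-odds, ln(0.28866) = -1.2425.
Add log likelihood ratio: ln(2.1111) = 0.74721.
Posterior log-odds = -0.49529, so posterior odds = exp(-0.49529) = 0.60939.

Posterior odds ≈ 0.6094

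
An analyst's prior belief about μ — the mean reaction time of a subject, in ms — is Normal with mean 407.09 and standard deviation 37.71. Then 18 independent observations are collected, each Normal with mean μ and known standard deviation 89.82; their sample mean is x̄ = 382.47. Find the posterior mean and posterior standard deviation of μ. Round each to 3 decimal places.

Posterior mean ≈ 388.370; posterior SD ≈ 18.461

Prior precision 1/τ₀² = 1/37.71² = 0.00070321; data precision n/σ² = 18/89.82² = 0.00223114.
Posterior precision = 0.00070321 + 0.00223114 = 0.00293435, giving posterior SD = 1/√0.00293435 = 18.461.
Posterior mean = (0.00070321·407.09 + 0.00223114·382.47) / 0.00293435 = 388.370.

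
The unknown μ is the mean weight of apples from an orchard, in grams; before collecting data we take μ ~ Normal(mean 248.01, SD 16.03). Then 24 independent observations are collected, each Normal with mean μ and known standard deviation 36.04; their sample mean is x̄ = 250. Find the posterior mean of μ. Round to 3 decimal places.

Posterior mean ≈ 249.654

With known σ, the Normal prior is conjugate. Weight on the data is w = (n/σ²)/(n/σ² + 1/τ₀²) = 0.0184774/(0.0184774+0.00389164) = 0.82603.
Posterior mean = w·x̄ + (1−w)·μ₀ = 0.82603·250 + 0.17397·248.01 = 249.654.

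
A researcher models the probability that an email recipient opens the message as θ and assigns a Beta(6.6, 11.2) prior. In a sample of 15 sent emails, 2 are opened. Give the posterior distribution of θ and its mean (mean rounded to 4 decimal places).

The binomial likelihood is conjugate to the Beta prior: with 2 successes and 13 failures, the posterior is Beta(6.6+2, 11.2+13) = Beta(8.6, 24.2).
Posterior mean = α/(α+β) = 8.6/32.8 = 0.2622.

Posterior: Beta(8.6, 24.2); mean ≈ 0.2622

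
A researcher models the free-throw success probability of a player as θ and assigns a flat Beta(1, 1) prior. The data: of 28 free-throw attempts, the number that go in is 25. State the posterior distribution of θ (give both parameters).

Posterior: Beta(26, 4)

The binomial likelihood is conjugate to the Beta prior: with 25 successes and 3 failures, the posterior is Beta(1+25, 1+3) = Beta(26, 4).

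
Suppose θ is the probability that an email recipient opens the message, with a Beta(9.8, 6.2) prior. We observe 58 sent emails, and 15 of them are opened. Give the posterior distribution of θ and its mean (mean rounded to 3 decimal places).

Posterior: Beta(24.8, 49.2); mean ≈ 0.335

The binomial likelihood is conjugate to the Beta prior: with 15 successes and 43 failures, the posterior is Beta(9.8+15, 6.2+43) = Beta(24.8, 49.2).
Posterior mean = α/(α+β) = 24.8/74 = 0.335.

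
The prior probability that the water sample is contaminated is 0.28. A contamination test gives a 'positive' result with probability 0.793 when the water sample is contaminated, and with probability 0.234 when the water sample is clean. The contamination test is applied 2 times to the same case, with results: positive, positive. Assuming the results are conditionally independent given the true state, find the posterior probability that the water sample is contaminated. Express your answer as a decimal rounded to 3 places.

With H the event that the water sample is contaminated, the joint likelihood of the observed sequence is P(data|H) = 0.793·0.793 = 0.62885 and P(data|¬H) = 0.234·0.234 = 0.054756.
Bayes: P(H|data) = 0.28·0.62885 / (0.28·0.62885 + 0.72·0.054756) = 0.17608/0.21550 = 0.8171.

Posterior P(H) ≈ 0.817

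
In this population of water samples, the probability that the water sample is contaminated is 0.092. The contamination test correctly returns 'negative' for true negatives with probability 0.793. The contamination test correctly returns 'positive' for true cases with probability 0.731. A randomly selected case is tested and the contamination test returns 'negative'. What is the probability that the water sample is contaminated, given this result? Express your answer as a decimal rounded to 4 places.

Let H be the event that the water sample is contaminated. P(H) = 0.092, so P(¬H) = 0.908. With E the 'negative' result, P(E|H) = 0.269 and P(E|¬H) = 0.793.
P(E) = 0.269·0.092 + 0.793·0.908 = 0.024748 + 0.72004 = 0.74479.
By Bayes' theorem, P(H|E) = 0.024748 / 0.74479 = 0.0332.

P(H | E) ≈ 0.0332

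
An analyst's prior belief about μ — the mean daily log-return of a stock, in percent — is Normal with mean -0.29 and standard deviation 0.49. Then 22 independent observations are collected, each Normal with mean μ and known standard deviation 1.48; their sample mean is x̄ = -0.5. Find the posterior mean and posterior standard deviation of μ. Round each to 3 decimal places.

Posterior mean ≈ -0.438; posterior SD ≈ 0.265

Prior precision 1/τ₀² = 1/0.49² = 4.16493; data precision n/σ² = 22/1.48² = 10.0438.
Posterior precision = 4.16493 + 10.0438 = 14.2088, giving posterior SD = 1/√14.2088 = 0.265.
Posterior mean = (4.16493·-0.29 + 10.0438·-0.5) / 14.2088 = -0.438.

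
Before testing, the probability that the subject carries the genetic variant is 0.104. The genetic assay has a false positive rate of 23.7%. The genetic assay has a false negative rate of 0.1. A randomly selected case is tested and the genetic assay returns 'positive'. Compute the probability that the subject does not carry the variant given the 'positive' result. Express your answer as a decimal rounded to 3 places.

P(¬H | E) ≈ 0.694

Write H for 'the subject carries the genetic variant'. Prior odds H:¬H = 0.104/0.896 = 0.11607. For the 'positive' outcome, the likelihood ratio is 0.9/0.237 = 3.7975.
Posterior odds = 0.11607 × 3.7975 = 0.44078, so P(H|E) = 0.44078/(1+0.44078) = 0.306. Then P(¬H|E) = 1 − 0.306 = 0.694.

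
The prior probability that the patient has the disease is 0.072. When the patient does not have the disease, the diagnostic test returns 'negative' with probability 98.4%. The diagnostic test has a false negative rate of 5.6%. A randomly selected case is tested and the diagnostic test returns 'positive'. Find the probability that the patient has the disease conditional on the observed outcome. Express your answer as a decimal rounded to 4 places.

Let H be the event that the patient has the disease. P(H) = 0.072, so P(¬H) = 0.928. With E the 'positive' result, P(E|H) = 0.944 and P(E|¬H) = 0.016.
P(E) = 0.944·0.072 + 0.016·0.928 = 0.067968 + 0.014848 = 0.082816.
By Bayes' theorem, P(H|E) = 0.067968 / 0.082816 = 0.8207.

P(H | E) ≈ 0.8207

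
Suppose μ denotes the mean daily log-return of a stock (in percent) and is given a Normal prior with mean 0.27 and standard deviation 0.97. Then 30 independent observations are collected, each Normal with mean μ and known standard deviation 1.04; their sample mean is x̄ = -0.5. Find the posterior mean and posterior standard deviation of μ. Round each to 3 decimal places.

Prior precision 1/τ₀² = 1/0.97² = 1.06281; data precision n/σ² = 30/1.04² = 27.7367.
Posterior precision = 1.06281 + 27.7367 = 28.7995, giving posterior SD = 1/√28.7995 = 0.186.
Posterior mean = (1.06281·0.27 + 27.7367·-0.5) / 28.7995 = -0.472.

Posterior mean ≈ -0.472; posterior SD ≈ 0.186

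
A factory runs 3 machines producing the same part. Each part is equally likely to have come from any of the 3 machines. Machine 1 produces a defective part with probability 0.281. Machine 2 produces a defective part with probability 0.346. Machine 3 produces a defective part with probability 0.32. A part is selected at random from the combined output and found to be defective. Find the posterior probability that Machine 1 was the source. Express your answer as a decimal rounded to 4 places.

Tabulate prior·likelihood by source: [1] prior 0.333333, lik 0.281, product 0.09367; [2] prior 0.333333, lik 0.346, product 0.1153; [3] prior 0.333333, lik 0.32, product 0.1067.
Normalizing constant = 0.31567; the posterior for Machine 1 is its product over the sum, 0.09367/0.31567 = 0.2967.

Posterior probability ≈ 0.2967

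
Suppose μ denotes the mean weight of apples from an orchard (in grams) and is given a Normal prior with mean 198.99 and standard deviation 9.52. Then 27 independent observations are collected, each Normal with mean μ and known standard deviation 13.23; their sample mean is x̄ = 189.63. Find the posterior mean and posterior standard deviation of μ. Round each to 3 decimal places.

With known σ, the Normal prior is conjugate. Weight on the data is w = (n/σ²)/(n/σ² + 1/τ₀²) = 0.154257/(0.154257+0.0110338) = 0.93325.
Posterior mean = w·x̄ + (1−w)·μ₀ = 0.93325·189.63 + 0.066754·198.99 = 190.255. Posterior variance = 1/(0.154257+0.0110338) = 6.04995, so SD = 2.460.

Posterior mean ≈ 190.255; posterior SD ≈ 2.460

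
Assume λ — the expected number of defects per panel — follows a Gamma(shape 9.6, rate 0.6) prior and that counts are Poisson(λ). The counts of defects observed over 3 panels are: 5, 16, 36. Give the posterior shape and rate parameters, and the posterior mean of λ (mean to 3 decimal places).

Total count ∑xᵢ = 57 over n = 3 panels.
Gamma is conjugate to the Poisson likelihood: posterior is Gamma(shape = 9.6+57 = 66.6, rate = 0.6+3 = 3.6).
E[λ | data] = 66.6/3.6 = 18.500.

Posterior: Gamma(shape=66.6, rate=3.6); mean ≈ 18.500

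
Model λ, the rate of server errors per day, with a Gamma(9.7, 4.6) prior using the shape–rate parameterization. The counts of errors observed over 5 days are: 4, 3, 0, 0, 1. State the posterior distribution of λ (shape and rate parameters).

Total count ∑xᵢ = 8 over n = 5 days.
Gamma is conjugate to the Poisson likelihood: posterior is Gamma(shape = 9.7+8 = 17.7, rate = 4.6+5 = 9.6).

Posterior: Gamma(shape=17.7, rate=9.6)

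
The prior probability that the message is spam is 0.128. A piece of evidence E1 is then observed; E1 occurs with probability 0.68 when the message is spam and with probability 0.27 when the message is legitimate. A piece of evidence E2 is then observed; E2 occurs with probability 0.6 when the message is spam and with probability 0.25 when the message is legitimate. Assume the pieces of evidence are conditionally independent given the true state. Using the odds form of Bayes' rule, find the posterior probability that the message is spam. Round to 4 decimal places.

Posterior probability ≈ 0.4701

Prior odds = 0.128/(1−0.128) = 0.14679.
Likelihood ratio for E1 = 0.68/0.27 = 2.5185.
Likelihood ratio for E2 = 0.6/0.25 = 2.4000.
Posterior odds = prior odds × LR₁ × LR₂ = 0.88726.
Posterior probability = odds/(1+odds) = 0.88726/1.8873 = 0.4701.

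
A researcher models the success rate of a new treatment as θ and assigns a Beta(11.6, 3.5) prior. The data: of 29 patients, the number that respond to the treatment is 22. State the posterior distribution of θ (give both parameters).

Posterior: Beta(33.6, 10.5)

Observing 22 successes and 7 failures updates Beta(11.6, 3.5) by adding the success and failure counts to the two shape parameters: α = 11.6+22 = 33.6, β = 3.5+7 = 10.5.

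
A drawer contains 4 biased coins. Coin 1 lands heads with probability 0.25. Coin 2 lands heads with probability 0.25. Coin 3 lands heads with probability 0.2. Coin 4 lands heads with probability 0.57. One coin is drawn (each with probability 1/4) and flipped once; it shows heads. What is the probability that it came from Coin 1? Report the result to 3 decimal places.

Tabulate prior·likelihood by source: [1] prior 0.25, lik 0.25, product 0.06250; [2] prior 0.25, lik 0.25, product 0.06250; [3] prior 0.25, lik 0.2, product 0.05000; [4] prior 0.25, lik 0.57, product 0.1425.
Normalizing constant = 0.31750; the posterior for Coin 1 is its product over the sum, 0.06250/0.31750 = 0.197.

Posterior probability ≈ 0.197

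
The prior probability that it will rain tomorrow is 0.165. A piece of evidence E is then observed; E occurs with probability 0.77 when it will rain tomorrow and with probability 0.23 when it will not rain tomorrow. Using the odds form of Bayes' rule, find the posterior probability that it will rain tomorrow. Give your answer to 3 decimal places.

Prior odds = 0.165/(1−0.165) = 0.19760. In log-odds, ln(0.19760) = -1.6215.
Add log likelihood ratio: ln(3.3478) = 1.2083.
Posterior log-odds = -0.41318, so posterior odds = exp(-0.41318) = 0.66155. Converting, P(H|E) = 0.66155/1.6615 = 0.398.

Posterior probability ≈ 0.398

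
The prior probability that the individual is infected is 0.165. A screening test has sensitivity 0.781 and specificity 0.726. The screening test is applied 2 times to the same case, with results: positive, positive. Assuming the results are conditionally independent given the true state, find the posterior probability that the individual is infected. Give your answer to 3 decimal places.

With H the event that the individual is infected, the joint likelihood of the observed sequence is P(data|H) = 0.781·0.781 = 0.60996 and P(data|¬H) = 0.274·0.274 = 0.075076.
Bayes: P(H|data) = 0.165·0.60996 / (0.165·0.60996 + 0.835·0.075076) = 0.10064/0.16333 = 0.6162.

Posterior P(H) ≈ 0.616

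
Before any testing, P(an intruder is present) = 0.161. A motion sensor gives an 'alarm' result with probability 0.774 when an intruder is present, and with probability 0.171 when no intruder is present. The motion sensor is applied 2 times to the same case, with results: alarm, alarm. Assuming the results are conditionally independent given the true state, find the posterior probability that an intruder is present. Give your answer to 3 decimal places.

Let H be the event that an intruder is present; start with P(H) = 0.161. P('alarm'|H) = 0.774, P('alarm'|¬H) = 0.171.
Update on result 1 ('alarm'): P(H) ← 0.774·0.1610 / (0.774·0.1610 + 0.171·0.8390) = 0.12461/0.26808 = 0.4648.
Update on result 2 ('alarm'): P(H) ← 0.774·0.4648 / (0.774·0.4648 + 0.171·0.5352) = 0.35978/0.45129 = 0.7972.

Posterior P(H) ≈ 0.797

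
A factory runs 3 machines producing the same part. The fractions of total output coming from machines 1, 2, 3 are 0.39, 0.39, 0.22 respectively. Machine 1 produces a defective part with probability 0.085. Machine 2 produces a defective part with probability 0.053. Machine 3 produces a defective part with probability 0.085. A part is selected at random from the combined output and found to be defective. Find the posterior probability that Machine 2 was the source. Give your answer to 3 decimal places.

Posterior probability ≈ 0.285

Tabulate prior·likelihood by source: [1] prior 0.39, lik 0.085, product 0.03315; [2] prior 0.39, lik 0.053, product 0.02067; [3] prior 0.22, lik 0.085, product 0.01870.
Normalizing constant = 0.072520; the posterior for Machine 2 is its product over the sum, 0.02067/0.072520 = 0.285.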